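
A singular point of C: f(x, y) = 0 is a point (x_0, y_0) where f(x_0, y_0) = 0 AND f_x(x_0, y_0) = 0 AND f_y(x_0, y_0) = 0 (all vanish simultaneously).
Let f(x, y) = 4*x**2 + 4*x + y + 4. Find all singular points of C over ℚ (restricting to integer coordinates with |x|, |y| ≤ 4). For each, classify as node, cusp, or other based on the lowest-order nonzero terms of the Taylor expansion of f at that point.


No singular points in the scanned grid; C is smooth there.

Compute partial derivatives:
  f_x = 8*x + 4.
  f_y = 1.
f_y = 1 is a nonzero constant, so f_y never vanishes: no point (x, y) can satisfy f = f_x = f_y = 0. In particular no (x, y) ∈ {−4, ..., 4}² is singular; the curve is smooth.


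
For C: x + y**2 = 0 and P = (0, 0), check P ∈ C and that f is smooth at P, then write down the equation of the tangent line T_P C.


Tangent line at P: x = 0.

Step 1: f(0, 0) = 0, so P lies on C.
Step 2: partial derivatives
  f_x(x, y) = 1, f_y(x, y) = 2*y.
  f_x(P) = 1, f_y(P) = 0 (gradient nonzero, so P is smooth).
Step 3: tangent line at P: 1·(x − 0) + 0·(y − 0) = 0.
Expanding: x = 0.


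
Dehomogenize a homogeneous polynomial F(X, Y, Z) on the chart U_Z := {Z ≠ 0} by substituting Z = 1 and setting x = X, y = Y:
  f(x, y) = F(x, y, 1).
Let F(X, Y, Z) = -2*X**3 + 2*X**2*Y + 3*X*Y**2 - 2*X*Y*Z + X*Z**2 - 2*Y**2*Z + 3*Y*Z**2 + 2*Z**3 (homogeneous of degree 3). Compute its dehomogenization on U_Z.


f(x, y) = -2*x**3 + 2*x**2*y + 3*x*y**2 - 2*x*y + x - 2*y**2 + 3*y + 2

On U_Z we set Z = 1. Each monomial c·X^i·Y^j·Z^k in F becomes c·x^i·y^j·1^k = c·x^i·y^j.
Substituting Z = 1: F(X, Y, 1) = -2*x**3 + 2*x**2*y + 3*x*y**2 - 2*x*y + x - 2*y**2 + 3*y + 2.
Note: deg(f) ≤ deg(F) = 3; strict inequality happens when F is divisible by Z (lost terms).


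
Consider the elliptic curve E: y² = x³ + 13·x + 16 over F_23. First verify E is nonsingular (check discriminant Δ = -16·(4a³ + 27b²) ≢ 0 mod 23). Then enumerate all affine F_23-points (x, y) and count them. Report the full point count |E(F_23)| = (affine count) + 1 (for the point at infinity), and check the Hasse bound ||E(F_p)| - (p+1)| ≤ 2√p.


Affine points = {(0, 4), (0, 19), (2, 2), (2, 21), (3, 6), (3, 17), (7, 6), (7, 17), (11, 8), (11, 15), (13, 6), (13, 17), (22, 5), (22, 18)}; affine count = 14; |E(F_23)| = 15.

Discriminant check: Δ ∝ 4a³ + 27b² = 4·13³ + 27·16² = 4·2197 + 27·256 ≡ 14 (mod 23). Nonzero ⇒ E is nonsingular.
For each x ∈ F_23, compute rhs = x³ + 13·x + 16 mod 23, then count y ∈ F_23 with y² ≡ rhs.
  x = 0: rhs = 16, matching y values: 4, 19 (2 points).
  x = 1: rhs = 7, matching y values: none (0 points).
  x = 2: rhs = 4, matching y values: 2, 21 (2 points).
  x = 3: rhs = 13, matching y values: 6, 17 (2 points).
  x = 4: rhs = 17, matching y values: none (0 points).
  x = 5: rhs = 22, matching y values: none (0 points).
  x = 6: rhs = 11, matching y values: none (0 points).
  x = 7: rhs = 13, matching y values: 6, 17 (2 points).
  x = 8: rhs = 11, matching y values: none (0 points).
  x = 9: rhs = 11, matching y values: none (0 points).
  x = 10: rhs = 19, matching y values: none (0 points).
  x = 11: rhs = 18, matching y values: 8, 15 (2 points).
  x = 12: rhs = 14, matching y values: none (0 points).
  x = 13: rhs = 13, matching y values: 6, 17 (2 points).
  x = 14: rhs = 21, matching y values: none (0 points).
  x = 15: rhs = 21, matching y values: none (0 points).
  x = 16: rhs = 19, matching y values: none (0 points).
  x = 17: rhs = 21, matching y values: none (0 points).
  x = 18: rhs = 10, matching y values: none (0 points).
  x = 19: rhs = 15, matching y values: none (0 points).
  x = 20: rhs = 19, matching y values: none (0 points).
  x = 21: rhs = 5, matching y values: none (0 points).
  x = 22: rhs = 2, matching y values: 5, 18 (2 points).
Total affine count: 14.
Full point count |E(F_23)| = 14 + 1 = 15.
Hasse bound: |15 − (23+1)| = |-9| = 9 ≤ 2√23 ≈ 9.5917 ✓.


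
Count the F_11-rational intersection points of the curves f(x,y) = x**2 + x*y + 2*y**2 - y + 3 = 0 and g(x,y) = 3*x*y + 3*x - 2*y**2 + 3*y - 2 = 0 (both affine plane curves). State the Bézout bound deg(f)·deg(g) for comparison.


Common zeros: {(10, 5)}; count = 1; Bézout bound = 4.

deg(f) = 2, deg(g) = 2, so Bézout bound = 4.
Scan x ∈ F_11. For each x, list the y ∈ F_11 with f(x, y) ≡ 0 and those with g(x, y) ≡ 0 (mod 11); the common zeros in that column are the intersection.
  x = 0: f ≡ 0 at y ∈ ∅; g ≡ 0 at y ∈ {3, 4}; common: ∅.
  x = 1: f ≡ 0 at y ∈ {3, 8}; g ≡ 0 at y ∈ {7}; common: ∅.
  x = 2: f ≡ 0 at y ∈ {8}; g ≡ 0 at y ∈ {1, 9}; common: ∅.
  x = 3: f ≡ 0 at y ∈ ∅; g ≡ 0 at y ∈ ∅; common: ∅.
  x = 4: f ≡ 0 at y ∈ {2}; g ≡ 0 at y ∈ ∅; common: ∅.
  x = 5: f ≡ 0 at y ∈ {2, 7}; g ≡ 0 at y ∈ ∅; common: ∅.
  x = 6: f ≡ 0 at y ∈ ∅; g ≡ 0 at y ∈ ∅; common: ∅.
  x = 7: f ≡ 0 at y ∈ {3, 5}; g ≡ 0 at y ∈ ∅; common: ∅.
  x = 8: f ≡ 0 at y ∈ ∅; g ≡ 0 at y ∈ {0, 8}; common: ∅.
  x = 9: f ≡ 0 at y ∈ ∅; g ≡ 0 at y ∈ {2}; common: ∅.
  x = 10: f ≡ 0 at y ∈ {5, 7}; g ≡ 0 at y ∈ {5, 6}; common: {5}.
Collecting: common zeros = {(10, 5)}, so the count is 1.
Comparison with the Bézout bound: 1 ≤ 4 = deg(f)·deg(g), as expected for curves with no common component (the affine F_11-count falls short of the bound because intersections may lie at infinity, over extension fields, or carry multiplicity).


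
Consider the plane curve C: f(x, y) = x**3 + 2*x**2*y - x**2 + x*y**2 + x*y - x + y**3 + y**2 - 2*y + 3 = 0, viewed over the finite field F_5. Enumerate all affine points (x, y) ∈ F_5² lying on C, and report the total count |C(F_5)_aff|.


Affine F_5-points: {(0, 4), (1, 2), (1, 3), (2, 0), (3, 2)}; count = 5.

For each of the 25 pairs (x, y) ∈ F_5², evaluate f(x, y) mod 5. Record the zeros.
  x = 0: [0↦3, 1↦3, 2↦1, 3↦3, 4↦0]  zeros at y ∈ {4}
  x = 1: [0↦2, 1↦1, 2↦0, 3↦0, 4↦2]  zeros at y ∈ {2, 3}
  x = 2: [0↦0, 1↦2, 2↦1, 3↦3, 4↦4]  zeros at y ∈ {0}
  x = 3: [0↦3, 1↦2, 2↦0, 3↦3, 4↦2]  zeros at y ∈ {2}
  x = 4: [0↦2, 1↦2, 2↦3, 3↦1, 4↦2]  zeros at y ∈ ∅
Collecting zeros: affine points = {(0, 4), (1, 2), (1, 3), (2, 0), (3, 2)}.
Total count |C(F_5)_aff| = 5.


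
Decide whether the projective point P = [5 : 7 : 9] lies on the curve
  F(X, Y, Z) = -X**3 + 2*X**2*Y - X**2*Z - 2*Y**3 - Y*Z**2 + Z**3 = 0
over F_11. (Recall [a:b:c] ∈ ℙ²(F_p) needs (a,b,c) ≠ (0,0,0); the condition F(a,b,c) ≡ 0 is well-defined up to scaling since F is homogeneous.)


F(5,7,9) ≡ 4 (mod 11); P is NOT on the curve.

Evaluate F(5, 7, 9) term-by-term (mod 11).
  -X**3 ↦ -1·125·1·1 = -125
  2*X**2*Y ↦ 2·25·7·1 = 350
  -X**2*Z ↦ -1·25·1·9 = -225
  -2*Y**3 ↦ -2·1·343·1 = -686
  -Y*Z**2 ↦ -1·1·7·81 = -567
  Z**3 ↦ 1·1·1·729 = 729
Sum: F(5, 7, 9) = (-125) + (350) + (-225) + (-686) + (-567) + (729) = -524.
Reducing mod 11: -524 ≡ 4 (mod 11).
Since F(a, b, c) ≡ 4 ≠ 0 (mod 11), P does NOT lie on the curve.


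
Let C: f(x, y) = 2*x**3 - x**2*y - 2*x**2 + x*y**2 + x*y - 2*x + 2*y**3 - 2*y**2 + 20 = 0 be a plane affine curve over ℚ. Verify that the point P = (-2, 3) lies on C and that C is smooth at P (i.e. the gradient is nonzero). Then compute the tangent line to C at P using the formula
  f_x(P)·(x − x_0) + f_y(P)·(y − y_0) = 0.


Tangent line at P: 54*x + 24*y + 36 = 0.

Step 1: f(-2, 3) = 0, so P lies on C.
Step 2: partial derivatives
  f_x(x, y) = 6*x**2 - 2*x*y - 4*x + y**2 + y - 2, f_y(x, y) = -x**2 + 2*x*y + x + 6*y**2 - 4*y.
  f_x(P) = 54, f_y(P) = 24 (gradient nonzero, so P is smooth).
Step 3: tangent line at P: 54·(x − -2) + 24·(y − 3) = 0.
Expanding: 54*x + 24*y + 36 = 0.


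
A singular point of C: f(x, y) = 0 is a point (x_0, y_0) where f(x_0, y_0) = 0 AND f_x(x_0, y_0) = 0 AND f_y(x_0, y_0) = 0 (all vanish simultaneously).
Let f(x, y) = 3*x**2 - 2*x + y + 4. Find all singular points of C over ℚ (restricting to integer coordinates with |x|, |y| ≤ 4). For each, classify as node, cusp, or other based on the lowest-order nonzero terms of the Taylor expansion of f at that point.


No singular points in the scanned grid; C is smooth there.

Compute partial derivatives:
  f_x = 6*x - 2.
  f_y = 1.
f_y = 1 is a nonzero constant, so f_y never vanishes: no point (x, y) can satisfy f = f_x = f_y = 0. In particular no (x, y) ∈ {−4, ..., 4}² is singular; the curve is smooth.


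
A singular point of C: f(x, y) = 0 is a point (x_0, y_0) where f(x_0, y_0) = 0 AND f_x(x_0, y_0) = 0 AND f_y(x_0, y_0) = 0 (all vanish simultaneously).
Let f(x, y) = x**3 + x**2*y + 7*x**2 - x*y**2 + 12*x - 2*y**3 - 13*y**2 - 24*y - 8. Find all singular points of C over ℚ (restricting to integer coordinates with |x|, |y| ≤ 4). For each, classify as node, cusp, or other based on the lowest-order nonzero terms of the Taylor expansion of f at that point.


Singular points: {(-2, -2)}; classification: node.

Compute partial derivatives:
  f_x = 3*x**2 + 2*x*y + 14*x - y**2 + 12.
  f_y = x**2 - 2*x*y - 6*y**2 - 26*y - 24.
Scan x_0 ∈ {−4, ..., 4}. For each x_0, f_y(x_0, y) is a polynomial in y; find its integer roots y ∈ {−4, ..., 4}, then test f_x and f at those candidates.
  x = -4: f_y(-4, y) = -6*y**2 - 18*y - 8; no integer root y with |y| ≤ 4.
  x = -3: f_y(-3, y) = -6*y**2 - 20*y - 15; no integer root y with |y| ≤ 4.
  x = -2: f_y(-2, y) = -6*y**2 - 22*y - 20; vanishes at y ∈ {-2}. (-2, -2): f_x = 0, f = 0 — SINGULAR.
  x = -1: f_y(-1, y) = -6*y**2 - 24*y - 23; no integer root y with |y| ≤ 4.
  x = 0: f_y(0, y) = -6*y**2 - 26*y - 24; vanishes at y ∈ {-3}. (0, -3): f_x = 3 ≠ 0.
  x = 1: f_y(1, y) = -6*y**2 - 28*y - 23; no integer root y with |y| ≤ 4.
  x = 2: f_y(2, y) = -6*y**2 - 30*y - 20; no integer root y with |y| ≤ 4.
  x = 3: f_y(3, y) = -6*y**2 - 32*y - 15; no integer root y with |y| ≤ 4.
  x = 4: f_y(4, y) = -6*y**2 - 34*y - 8; no integer root y with |y| ≤ 4.
Only singular point on the grid: (-2, -2).
Classify: substitute x = -2 + u, y = -2 + v and expand: f = u**3 + u**2*v - u**2 - u*v**2 - 2*v**3 + v**2.
No constant or linear terms (consistent with a singular point). Quadratic part: -u**2 + v**2. Cubic part: u**3 + u**2*v - u*v**2 - 2*v**3.
The quadratic part v**2 - u**2 = (v − u)(v + u) splits into two distinct linear factors, so there are two distinct tangent lines y − -2 = ±(x − -2) — this is a node (ordinary double point).
Classification: node.


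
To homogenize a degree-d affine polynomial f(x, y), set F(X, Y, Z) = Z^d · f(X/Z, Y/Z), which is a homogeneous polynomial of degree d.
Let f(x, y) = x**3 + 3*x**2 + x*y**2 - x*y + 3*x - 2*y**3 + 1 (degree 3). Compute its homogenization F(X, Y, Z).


F(X, Y, Z) = X**3 + 3*X**2*Z + X*Y**2 - X*Y*Z + 3*X*Z**2 - 2*Y**3 + Z**3

deg(f) = 3.
Substitute x = X/Z, y = Y/Z into f, then multiply by Z^3.
  monomial 1·x^3·y^0 ↦ 1·X^3·Y^0·Z^0.
  monomial 3·x^2·y^0 ↦ 3·X^2·Y^0·Z^1.
  monomial 1·x^1·y^2 ↦ 1·X^1·Y^2·Z^0.
  monomial -1·x^1·y^1 ↦ -1·X^1·Y^1·Z^1.
  monomial 3·x^1·y^0 ↦ 3·X^1·Y^0·Z^2.
  monomial -2·x^0·y^3 ↦ -2·X^0·Y^3·Z^0.
  monomial 1·x^0·y^0 ↦ 1·X^0·Y^0·Z^3.
Collecting: F(X, Y, Z) = X**3 + 3*X**2*Z + X*Y**2 - X*Y*Z + 3*X*Z**2 - 2*Y**3 + Z**3.


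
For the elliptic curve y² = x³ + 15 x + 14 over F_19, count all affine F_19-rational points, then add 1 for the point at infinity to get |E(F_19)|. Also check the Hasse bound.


Affine points = {(1, 7), (1, 12), (4, 9), (4, 10), (5, 9), (5, 10), (6, 4), (6, 15), (7, 5), (7, 14), (8, 0), (9, 2), (9, 17), (10, 9), (10, 10), (11, 3), (11, 16), (14, 2), (14, 17), (15, 2), (15, 17), (18, 6), (18, 13)}; affine count = 23; |E(F_19)| = 24.

Discriminant check: Δ ∝ 4a³ + 27b² = 4·15³ + 27·14² = 4·3375 + 27·196 ≡ 1 (mod 19). Nonzero ⇒ E is nonsingular.
For each x ∈ F_19, compute rhs = x³ + 15·x + 14 mod 19, then count y ∈ F_19 with y² ≡ rhs.
  x = 0: rhs = 14, matching y values: none (0 points).
  x = 1: rhs = 11, matching y values: 7, 12 (2 points).
  x = 2: rhs = 14, matching y values: none (0 points).
  x = 3: rhs = 10, matching y values: none (0 points).
  x = 4: rhs = 5, matching y values: 9, 10 (2 points).
  x = 5: rhs = 5, matching y values: 9, 10 (2 points).
  x = 6: rhs = 16, matching y values: 4, 15 (2 points).
  x = 7: rhs = 6, matching y values: 5, 14 (2 points).
  x = 8: rhs = 0, matching y values: 0 (1 points).
  x = 9: rhs = 4, matching y values: 2, 17 (2 points).
  x = 10: rhs = 5, matching y values: 9, 10 (2 points).
  x = 11: rhs = 9, matching y values: 3, 16 (2 points).
  x = 12: rhs = 3, matching y values: none (0 points).
  x = 13: rhs = 12, matching y values: none (0 points).
  x = 14: rhs = 4, matching y values: 2, 17 (2 points).
  x = 15: rhs = 4, matching y values: 2, 17 (2 points).
  x = 16: rhs = 18, matching y values: none (0 points).
  x = 17: rhs = 14, matching y values: none (0 points).
  x = 18: rhs = 17, matching y values: 6, 13 (2 points).
Total affine count: 23.
Full point count |E(F_19)| = 23 + 1 = 24.
Hasse bound: |24 − (19+1)| = |4| = 4 ≤ 2√19 ≈ 8.7178 ✓.


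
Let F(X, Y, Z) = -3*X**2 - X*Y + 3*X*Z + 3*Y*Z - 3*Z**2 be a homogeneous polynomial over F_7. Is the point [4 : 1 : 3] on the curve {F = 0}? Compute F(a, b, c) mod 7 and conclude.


F(4,1,3) ≡ 1 (mod 7); P is NOT on the curve.

Evaluate F(4, 1, 3) term-by-term (mod 7).
  -3*X**2 ↦ -3·16·1·1 = -48
  -X*Y ↦ -1·4·1·1 = -4
  3*X*Z ↦ 3·4·1·3 = 36
  3*Y*Z ↦ 3·1·1·3 = 9
  -3*Z**2 ↦ -3·1·1·9 = -27
Sum: F(4, 1, 3) = (-48) + (-4) + (36) + (9) + (-27) = -34.
Reducing mod 7: -34 ≡ 1 (mod 7).
Since F(a, b, c) ≡ 1 ≠ 0 (mod 7), P does NOT lie on the curve.


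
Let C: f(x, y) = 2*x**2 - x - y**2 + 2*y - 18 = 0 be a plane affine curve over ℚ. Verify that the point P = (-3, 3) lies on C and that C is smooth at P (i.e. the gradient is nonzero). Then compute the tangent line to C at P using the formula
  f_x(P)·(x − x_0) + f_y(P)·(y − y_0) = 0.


Tangent line at P: -13*x - 4*y - 27 = 0.

Step 1: f(-3, 3) = 0, so P lies on C.
Step 2: partial derivatives
  f_x(x, y) = 4*x - 1, f_y(x, y) = 2 - 2*y.
  f_x(P) = -13, f_y(P) = -4 (gradient nonzero, so P is smooth).
Step 3: tangent line at P: -13·(x − -3) + -4·(y − 3) = 0.
Expanding: -13*x - 4*y - 27 = 0.


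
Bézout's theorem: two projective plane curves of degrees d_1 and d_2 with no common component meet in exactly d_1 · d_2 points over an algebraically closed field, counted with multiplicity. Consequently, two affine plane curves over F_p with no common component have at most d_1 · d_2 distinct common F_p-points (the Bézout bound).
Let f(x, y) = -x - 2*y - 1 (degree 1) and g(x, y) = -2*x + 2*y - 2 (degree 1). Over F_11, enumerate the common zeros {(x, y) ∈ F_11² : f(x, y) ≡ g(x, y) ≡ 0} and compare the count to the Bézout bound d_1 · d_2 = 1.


Common zeros: {(10, 0)}; count = 1; Bézout bound = 1.

deg(f) = 1, deg(g) = 1, so Bézout bound = 1.
Scan x ∈ F_11. For each x, list the y ∈ F_11 with f(x, y) ≡ 0 and those with g(x, y) ≡ 0 (mod 11); the common zeros in that column are the intersection.
  x = 0: f ≡ 0 at y ∈ {5}; g ≡ 0 at y ∈ {1}; common: ∅.
  x = 1: f ≡ 0 at y ∈ {10}; g ≡ 0 at y ∈ {2}; common: ∅.
  x = 2: f ≡ 0 at y ∈ {4}; g ≡ 0 at y ∈ {3}; common: ∅.
  x = 3: f ≡ 0 at y ∈ {9}; g ≡ 0 at y ∈ {4}; common: ∅.
  x = 4: f ≡ 0 at y ∈ {3}; g ≡ 0 at y ∈ {5}; common: ∅.
  x = 5: f ≡ 0 at y ∈ {8}; g ≡ 0 at y ∈ {6}; common: ∅.
  x = 6: f ≡ 0 at y ∈ {2}; g ≡ 0 at y ∈ {7}; common: ∅.
  x = 7: f ≡ 0 at y ∈ {7}; g ≡ 0 at y ∈ {8}; common: ∅.
  x = 8: f ≡ 0 at y ∈ {1}; g ≡ 0 at y ∈ {9}; common: ∅.
  x = 9: f ≡ 0 at y ∈ {6}; g ≡ 0 at y ∈ {10}; common: ∅.
  x = 10: f ≡ 0 at y ∈ {0}; g ≡ 0 at y ∈ {0}; common: {0}.
Collecting: common zeros = {(10, 0)}, so the count is 1.
Comparison with the Bézout bound: 1 ≤ 1 = deg(f)·deg(g), as expected for curves with no common component (the bound is attained).


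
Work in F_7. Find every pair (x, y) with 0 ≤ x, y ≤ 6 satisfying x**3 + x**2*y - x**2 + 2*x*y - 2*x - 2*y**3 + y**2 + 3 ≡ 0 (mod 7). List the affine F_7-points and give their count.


Affine F_7-points: {(0, 3), (1, 3), (2, 2), (2, 4), (2, 5), (4, 3), (6, 6)}; count = 7.

For each of the 49 pairs (x, y) ∈ F_7², evaluate f(x, y) mod 7. Record the zeros.
  x = 0: [0↦3, 1↦2, 2↦5, 3↦0, 4↦3, 5↦2, 6↦6]  zeros at y ∈ {3}
  x = 1: [0↦1, 1↦3, 2↦2, 3↦0, 4↦6, 5↦1, 6↦1]  zeros at y ∈ {3}
  x = 2: [0↦3, 1↦3, 2↦0, 3↦3, 4↦0, 5↦0, 6↦5]  zeros at y ∈ {2, 4, 5}
  x = 3: [0↦1, 1↦1, 2↦5, 3↦1, 4↦5, 5↦5, 6↦3]  zeros at y ∈ ∅
  x = 4: [0↦1, 1↦3, 2↦2, 3↦0, 4↦6, 5↦1, 6↦1]  zeros at y ∈ {3}
  x = 5: [0↦2, 1↦1, 2↦4, 3↦6, 4↦2, 5↦1, 6↦5]  zeros at y ∈ ∅
  x = 6: [0↦3, 1↦1, 2↦3, 3↦4, 4↦6, 5↦4, 6↦0]  zeros at y ∈ {6}
Collecting zeros: affine points = {(0, 3), (1, 3), (2, 2), (2, 4), (2, 5), (4, 3), (6, 6)}.
Total count |C(F_7)_aff| = 7.


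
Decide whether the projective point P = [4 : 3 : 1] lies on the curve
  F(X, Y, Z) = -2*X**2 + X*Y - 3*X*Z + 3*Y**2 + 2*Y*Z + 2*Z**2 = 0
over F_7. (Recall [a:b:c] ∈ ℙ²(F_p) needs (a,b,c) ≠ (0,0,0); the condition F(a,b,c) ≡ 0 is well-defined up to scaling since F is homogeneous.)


F(4,3,1) ≡ 3 (mod 7); P is NOT on the curve.

Evaluate F(4, 3, 1) term-by-term (mod 7).
  -2*X**2 ↦ -2·16·1·1 = -32
  X*Y ↦ 1·4·3·1 = 12
  -3*X*Z ↦ -3·4·1·1 = -12
  3*Y**2 ↦ 3·1·9·1 = 27
  2*Y*Z ↦ 2·1·3·1 = 6
  2*Z**2 ↦ 2·1·1·1 = 2
Sum: F(4, 3, 1) = (-32) + (12) + (-12) + (27) + (6) + (2) = 3.
Reducing mod 7: 3 ≡ 3 (mod 7).
Since F(a, b, c) ≡ 3 ≠ 0 (mod 7), P does NOT lie on the curve.


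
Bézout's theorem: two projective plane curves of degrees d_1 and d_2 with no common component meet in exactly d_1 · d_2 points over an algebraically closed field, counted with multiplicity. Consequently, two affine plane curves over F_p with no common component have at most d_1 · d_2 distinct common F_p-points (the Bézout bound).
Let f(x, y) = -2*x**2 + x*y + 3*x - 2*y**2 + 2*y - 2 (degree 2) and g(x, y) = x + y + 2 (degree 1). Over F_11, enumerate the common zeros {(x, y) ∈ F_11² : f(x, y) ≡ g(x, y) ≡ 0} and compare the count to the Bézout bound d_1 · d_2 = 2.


Common zeros: ∅; count = 0; Bézout bound = 2.

deg(f) = 2, deg(g) = 1, so Bézout bound = 2.
Scan x ∈ F_11. For each x, list the y ∈ F_11 with f(x, y) ≡ 0 and those with g(x, y) ≡ 0 (mod 11); the common zeros in that column are the intersection.
  x = 0: f ≡ 0 at y ∈ ∅; g ≡ 0 at y ∈ {9}; common: ∅.
  x = 1: f ≡ 0 at y ∈ {1, 6}; g ≡ 0 at y ∈ {8}; common: ∅.
  x = 2: f ≡ 0 at y ∈ ∅; g ≡ 0 at y ∈ {7}; common: ∅.
  x = 3: f ≡ 0 at y ∈ {0, 8}; g ≡ 0 at y ∈ {6}; common: ∅.
  x = 4: f ≡ 0 at y ∈ {0, 3}; g ≡ 0 at y ∈ {5}; common: ∅.
  x = 5: f ≡ 0 at y ∈ ∅; g ≡ 0 at y ∈ {4}; common: ∅.
  x = 6: f ≡ 0 at y ∈ {5, 10}; g ≡ 0 at y ∈ {3}; common: ∅.
  x = 7: f ≡ 0 at y ∈ ∅; g ≡ 0 at y ∈ {2}; common: ∅.
  x = 8: f ≡ 0 at y ∈ {8}; g ≡ 0 at y ∈ {1}; common: ∅.
  x = 9: f ≡ 0 at y ∈ {5, 6}; g ≡ 0 at y ∈ {0}; common: ∅.
  x = 10: f ≡ 0 at y ∈ {3}; g ≡ 0 at y ∈ {10}; common: ∅.
Collecting: common zeros = ∅, so the count is 0.
Comparison with the Bézout bound: 0 ≤ 2 = deg(f)·deg(g), as expected for curves with no common component (the affine F_11-count falls short of the bound because intersections may lie at infinity, over extension fields, or carry multiplicity).


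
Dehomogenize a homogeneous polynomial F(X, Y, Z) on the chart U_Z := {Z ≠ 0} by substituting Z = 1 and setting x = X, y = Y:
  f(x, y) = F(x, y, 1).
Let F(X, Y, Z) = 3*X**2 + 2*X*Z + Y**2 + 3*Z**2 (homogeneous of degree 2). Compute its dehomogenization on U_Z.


f(x, y) = 3*x**2 + 2*x + y**2 + 3

On U_Z we set Z = 1. Each monomial c·X^i·Y^j·Z^k in F becomes c·x^i·y^j·1^k = c·x^i·y^j.
Substituting Z = 1: F(X, Y, 1) = 3*x**2 + 2*x + y**2 + 3.
Note: deg(f) ≤ deg(F) = 2; strict inequality happens when F is divisible by Z (lost terms).


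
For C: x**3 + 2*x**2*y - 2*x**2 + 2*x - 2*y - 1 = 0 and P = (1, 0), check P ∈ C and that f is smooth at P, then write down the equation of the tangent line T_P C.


Tangent line at P: x - 1 = 0.

Step 1: f(1, 0) = 0, so P lies on C.
Step 2: partial derivatives
  f_x(x, y) = 3*x**2 + 4*x*y - 4*x + 2, f_y(x, y) = 2*x**2 - 2.
  f_x(P) = 1, f_y(P) = 0 (gradient nonzero, so P is smooth).
Step 3: tangent line at P: 1·(x − 1) + 0·(y − 0) = 0.
Expanding: x - 1 = 0.


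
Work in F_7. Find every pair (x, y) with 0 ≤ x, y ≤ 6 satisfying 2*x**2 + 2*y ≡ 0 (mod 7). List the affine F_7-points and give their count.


Affine F_7-points: {(0, 0), (1, 6), (2, 3), (3, 5), (4, 5), (5, 3), (6, 6)}; count = 7.

For each of the 49 pairs (x, y) ∈ F_7², evaluate f(x, y) mod 7. Record the zeros.
  x = 0: [0↦0, 1↦2, 2↦4, 3↦6, 4↦1, 5↦3, 6↦5]  zeros at y ∈ {0}
  x = 1: [0↦2, 1↦4, 2↦6, 3↦1, 4↦3, 5↦5, 6↦0]  zeros at y ∈ {6}
  x = 2: [0↦1, 1↦3, 2↦5, 3↦0, 4↦2, 5↦4, 6↦6]  zeros at y ∈ {3}
  x = 3: [0↦4, 1↦6, 2↦1, 3↦3, 4↦5, 5↦0, 6↦2]  zeros at y ∈ {5}
  x = 4: [0↦4, 1↦6, 2↦1, 3↦3, 4↦5, 5↦0, 6↦2]  zeros at y ∈ {5}
  x = 5: [0↦1, 1↦3, 2↦5, 3↦0, 4↦2, 5↦4, 6↦6]  zeros at y ∈ {3}
  x = 6: [0↦2, 1↦4, 2↦6, 3↦1, 4↦3, 5↦5, 6↦0]  zeros at y ∈ {6}
Collecting zeros: affine points = {(0, 0), (1, 6), (2, 3), (3, 5), (4, 5), (5, 3), (6, 6)}.
Total count |C(F_7)_aff| = 7.


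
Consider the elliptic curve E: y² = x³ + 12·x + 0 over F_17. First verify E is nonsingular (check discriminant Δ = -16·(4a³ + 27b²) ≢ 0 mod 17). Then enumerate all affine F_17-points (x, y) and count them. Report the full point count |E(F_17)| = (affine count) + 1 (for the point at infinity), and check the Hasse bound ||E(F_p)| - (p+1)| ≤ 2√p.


Affine points = {(0, 0), (1, 8), (1, 9), (2, 7), (2, 10), (5, 7), (5, 10), (6, 4), (6, 13), (7, 6), (7, 11), (8, 8), (8, 9), (9, 2), (9, 15), (10, 7), (10, 10), (11, 1), (11, 16), (12, 6), (12, 11), (15, 6), (15, 11), (16, 2), (16, 15)}; affine count = 25; |E(F_17)| = 26.

Discriminant check: Δ ∝ 4a³ + 27b² = 4·12³ + 27·0² = 4·1728 + 27·0 ≡ 10 (mod 17). Nonzero ⇒ E is nonsingular.
For each x ∈ F_17, compute rhs = x³ + 12·x + 0 mod 17, then count y ∈ F_17 with y² ≡ rhs.
  x = 0: rhs = 0, matching y values: 0 (1 points).
  x = 1: rhs = 13, matching y values: 8, 9 (2 points).
  x = 2: rhs = 15, matching y values: 7, 10 (2 points).
  x = 3: rhs = 12, matching y values: none (0 points).
  x = 4: rhs = 10, matching y values: none (0 points).
  x = 5: rhs = 15, matching y values: 7, 10 (2 points).
  x = 6: rhs = 16, matching y values: 4, 13 (2 points).
  x = 7: rhs = 2, matching y values: 6, 11 (2 points).
  x = 8: rhs = 13, matching y values: 8, 9 (2 points).
  x = 9: rhs = 4, matching y values: 2, 15 (2 points).
  x = 10: rhs = 15, matching y values: 7, 10 (2 points).
  x = 11: rhs = 1, matching y values: 1, 16 (2 points).
  x = 12: rhs = 2, matching y values: 6, 11 (2 points).
  x = 13: rhs = 7, matching y values: none (0 points).
  x = 14: rhs = 5, matching y values: none (0 points).
  x = 15: rhs = 2, matching y values: 6, 11 (2 points).
  x = 16: rhs = 4, matching y values: 2, 15 (2 points).
Total affine count: 25.
Full point count |E(F_17)| = 25 + 1 = 26.
Hasse bound: |26 − (17+1)| = |8| = 8 ≤ 2√17 ≈ 8.2462 ✓.


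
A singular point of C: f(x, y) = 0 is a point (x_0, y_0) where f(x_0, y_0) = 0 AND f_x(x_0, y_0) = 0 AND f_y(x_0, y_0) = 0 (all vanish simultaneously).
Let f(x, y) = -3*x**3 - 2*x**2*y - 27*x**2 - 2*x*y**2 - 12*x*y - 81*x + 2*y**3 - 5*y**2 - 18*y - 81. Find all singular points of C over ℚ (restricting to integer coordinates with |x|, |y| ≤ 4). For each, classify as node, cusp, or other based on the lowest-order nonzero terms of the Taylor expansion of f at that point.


Singular points: {(-3, 0)}; classification: cusp.

Compute partial derivatives:
  f_x = -9*x**2 - 4*x*y - 54*x - 2*y**2 - 12*y - 81.
  f_y = -2*x**2 - 4*x*y - 12*x + 6*y**2 - 10*y - 18.
Scan x_0 ∈ {−4, ..., 4}. For each x_0, f_y(x_0, y) is a polynomial in y; find its integer roots y ∈ {−4, ..., 4}, then test f_x and f at those candidates.
  x = -4: f_y(-4, y) = 6*y**2 + 6*y - 2; no integer root y with |y| ≤ 4.
  x = -3: f_y(-3, y) = 6*y**2 + 2*y; vanishes at y ∈ {0}. (-3, 0): f_x = 0, f = 0 — SINGULAR.
  x = -2: f_y(-2, y) = 6*y**2 - 2*y - 2; no integer root y with |y| ≤ 4.
  x = -1: f_y(-1, y) = 6*y**2 - 6*y - 8; no integer root y with |y| ≤ 4.
  x = 0: f_y(0, y) = 6*y**2 - 10*y - 18; no integer root y with |y| ≤ 4.
  x = 1: f_y(1, y) = 6*y**2 - 14*y - 32; no integer root y with |y| ≤ 4.
  x = 2: f_y(2, y) = 6*y**2 - 18*y - 50; no integer root y with |y| ≤ 4.
  x = 3: f_y(3, y) = 6*y**2 - 22*y - 72; no integer root y with |y| ≤ 4.
  x = 4: f_y(4, y) = 6*y**2 - 26*y - 98; no integer root y with |y| ≤ 4.
Only singular point on the grid: (-3, 0).
Classify: substitute x = -3 + u, y = 0 + v and expand: f = -3*u**3 - 2*u**2*v - 2*u*v**2 + 2*v**3 + v**2.
No constant or linear terms (consistent with a singular point). Quadratic part: v**2. Cubic part: -3*u**3 - 2*u**2*v - 2*u*v**2 + 2*v**3.
The quadratic part v**2 is a perfect square, so there is a single (double) tangent line v = 0, i.e. y = 0. Restricting the cubic part to that line (v = 0) leaves -3*u**3 ≠ 0, so f is not divisible by v and the branch is v² ≈ 3*u**3 to lowest order — this is a cusp.
Classification: cusp.


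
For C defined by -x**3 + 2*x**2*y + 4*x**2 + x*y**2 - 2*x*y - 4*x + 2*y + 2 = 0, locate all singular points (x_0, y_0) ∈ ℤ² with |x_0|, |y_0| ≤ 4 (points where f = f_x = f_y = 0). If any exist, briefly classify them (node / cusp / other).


Singular points: {(1, -1)}; classification: node.

Compute partial derivatives:
  f_x = -3*x**2 + 4*x*y + 8*x + y**2 - 2*y - 4.
  f_y = 2*x**2 + 2*x*y - 2*x + 2.
Scan x_0 ∈ {−4, ..., 4}. For each x_0, f_y(x_0, y) is a polynomial in y; find its integer roots y ∈ {−4, ..., 4}, then test f_x and f at those candidates.
  x = -4: f_y(-4, y) = 42 - 8*y; no integer root y with |y| ≤ 4.
  x = -3: f_y(-3, y) = 26 - 6*y; no integer root y with |y| ≤ 4.
  x = -2: f_y(-2, y) = 14 - 4*y; no integer root y with |y| ≤ 4.
  x = -1: f_y(-1, y) = 6 - 2*y; vanishes at y ∈ {3}. (-1, 3): f_x = -24 ≠ 0.
  x = 0: f_y(0, y) = 2; no integer root y with |y| ≤ 4.
  x = 1: f_y(1, y) = 2*y + 2; vanishes at y ∈ {-1}. (1, -1): f_x = 0, f = 0 — SINGULAR.
  x = 2: f_y(2, y) = 4*y + 6; no integer root y with |y| ≤ 4.
  x = 3: f_y(3, y) = 6*y + 14; no integer root y with |y| ≤ 4.
  x = 4: f_y(4, y) = 8*y + 26; no integer root y with |y| ≤ 4.
Only singular point on the grid: (1, -1).
Classify: substitute x = 1 + u, y = -1 + v and expand: f = -u**3 + 2*u**2*v - u**2 + u*v**2 + v**2.
No constant or linear terms (consistent with a singular point). Quadratic part: -u**2 + v**2. Cubic part: -u**3 + 2*u**2*v + u*v**2.
The quadratic part v**2 - u**2 = (v − u)(v + u) splits into two distinct linear factors, so there are two distinct tangent lines y − -1 = ±(x − 1) — this is a node (ordinary double point).
Classification: node.


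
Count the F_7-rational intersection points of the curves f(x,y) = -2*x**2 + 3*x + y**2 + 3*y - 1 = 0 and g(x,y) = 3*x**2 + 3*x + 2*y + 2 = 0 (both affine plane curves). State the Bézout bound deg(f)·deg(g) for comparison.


Common zeros: {(3, 2), (4, 4)}; count = 2; Bézout bound = 4.

deg(f) = 2, deg(g) = 2, so Bézout bound = 4.
Scan x ∈ F_7. For each x, list the y ∈ F_7 with f(x, y) ≡ 0 and those with g(x, y) ≡ 0 (mod 7); the common zeros in that column are the intersection.
  x = 0: f ≡ 0 at y ∈ ∅; g ≡ 0 at y ∈ {6}; common: ∅.
  x = 1: f ≡ 0 at y ∈ {0, 4}; g ≡ 0 at y ∈ {3}; common: ∅.
  x = 2: f ≡ 0 at y ∈ {2}; g ≡ 0 at y ∈ {4}; common: ∅.
  x = 3: f ≡ 0 at y ∈ {2}; g ≡ 0 at y ∈ {2}; common: {2}.
  x = 4: f ≡ 0 at y ∈ {0, 4}; g ≡ 0 at y ∈ {4}; common: {4}.
  x = 5: f ≡ 0 at y ∈ ∅; g ≡ 0 at y ∈ {3}; common: ∅.
  x = 6: f ≡ 0 at y ∈ ∅; g ≡ 0 at y ∈ {6}; common: ∅.
Collecting: common zeros = {(3, 2), (4, 4)}, so the count is 2.
Comparison with the Bézout bound: 2 ≤ 4 = deg(f)·deg(g), as expected for curves with no common component (the affine F_7-count falls short of the bound because intersections may lie at infinity, over extension fields, or carry multiplicity).


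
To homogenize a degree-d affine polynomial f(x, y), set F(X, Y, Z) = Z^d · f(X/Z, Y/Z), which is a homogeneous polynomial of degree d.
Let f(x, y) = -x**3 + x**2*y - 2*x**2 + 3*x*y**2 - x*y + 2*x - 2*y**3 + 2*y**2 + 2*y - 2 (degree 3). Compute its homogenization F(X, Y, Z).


F(X, Y, Z) = -X**3 + X**2*Y - 2*X**2*Z + 3*X*Y**2 - X*Y*Z + 2*X*Z**2 - 2*Y**3 + 2*Y**2*Z + 2*Y*Z**2 - 2*Z**3

deg(f) = 3.
Substitute x = X/Z, y = Y/Z into f, then multiply by Z^3.
  monomial -1·x^3·y^0 ↦ -1·X^3·Y^0·Z^0.
  monomial 1·x^2·y^1 ↦ 1·X^2·Y^1·Z^0.
  monomial -2·x^2·y^0 ↦ -2·X^2·Y^0·Z^1.
  monomial 3·x^1·y^2 ↦ 3·X^1·Y^2·Z^0.
  monomial -1·x^1·y^1 ↦ -1·X^1·Y^1·Z^1.
  monomial 2·x^1·y^0 ↦ 2·X^1·Y^0·Z^2.
  monomial -2·x^0·y^3 ↦ -2·X^0·Y^3·Z^0.
  monomial 2·x^0·y^2 ↦ 2·X^0·Y^2·Z^1.
  monomial 2·x^0·y^1 ↦ 2·X^0·Y^1·Z^2.
  monomial -2·x^0·y^0 ↦ -2·X^0·Y^0·Z^3.
Collecting: F(X, Y, Z) = -X**3 + X**2*Y - 2*X**2*Z + 3*X*Y**2 - X*Y*Z + 2*X*Z**2 - 2*Y**3 + 2*Y**2*Z + 2*Y*Z**2 - 2*Z**3.


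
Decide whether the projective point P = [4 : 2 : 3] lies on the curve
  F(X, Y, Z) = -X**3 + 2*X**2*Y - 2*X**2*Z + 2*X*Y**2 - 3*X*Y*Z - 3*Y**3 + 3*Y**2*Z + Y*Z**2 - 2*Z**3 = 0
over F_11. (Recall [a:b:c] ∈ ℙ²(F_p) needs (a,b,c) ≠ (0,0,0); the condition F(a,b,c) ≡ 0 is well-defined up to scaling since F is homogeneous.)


F(4,2,3) ≡ 5 (mod 11); P is NOT on the curve.

Evaluate F(4, 2, 3) term-by-term (mod 11).
  -X**3 ↦ -1·64·1·1 = -64
  2*X**2*Y ↦ 2·16·2·1 = 64
  -2*X**2*Z ↦ -2·16·1·3 = -96
  2*X*Y**2 ↦ 2·4·4·1 = 32
  -3*X*Y*Z ↦ -3·4·2·3 = -72
  -3*Y**3 ↦ -3·1·8·1 = -24
  3*Y**2*Z ↦ 3·1·4·3 = 36
  Y*Z**2 ↦ 1·1·2·9 = 18
  -2*Z**3 ↦ -2·1·1·27 = -54
Sum: F(4, 2, 3) = (-64) + (64) + (-96) + (32) + (-72) + (-24) + (36) + (18) + (-54) = -160.
Reducing mod 11: -160 ≡ 5 (mod 11).
Since F(a, b, c) ≡ 5 ≠ 0 (mod 11), P does NOT lie on the curve.


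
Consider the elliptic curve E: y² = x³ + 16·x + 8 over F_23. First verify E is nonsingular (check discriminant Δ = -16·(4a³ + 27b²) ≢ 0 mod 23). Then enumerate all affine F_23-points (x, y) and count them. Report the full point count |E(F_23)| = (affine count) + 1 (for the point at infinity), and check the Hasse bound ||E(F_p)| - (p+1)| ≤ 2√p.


Affine points = {(0, 10), (0, 13), (1, 5), (1, 18), (2, 5), (2, 18), (5, 11), (5, 12), (7, 7), (7, 16), (8, 2), (8, 21), (10, 8), (10, 15), (14, 3), (14, 20), (15, 9), (15, 14), (16, 6), (16, 17), (17, 8), (17, 15), (19, 8), (19, 15), (20, 5), (20, 18)}; affine count = 26; |E(F_23)| = 27.

Discriminant check: Δ ∝ 4a³ + 27b² = 4·16³ + 27·8² = 4·4096 + 27·64 ≡ 11 (mod 23). Nonzero ⇒ E is nonsingular.
For each x ∈ F_23, compute rhs = x³ + 16·x + 8 mod 23, then count y ∈ F_23 with y² ≡ rhs.
  x = 0: rhs = 8, matching y values: 10, 13 (2 points).
  x = 1: rhs = 2, matching y values: 5, 18 (2 points).
  x = 2: rhs = 2, matching y values: 5, 18 (2 points).
  x = 3: rhs = 14, matching y values: none (0 points).
  x = 4: rhs = 21, matching y values: none (0 points).
  x = 5: rhs = 6, matching y values: 11, 12 (2 points).
  x = 6: rhs = 21, matching y values: none (0 points).
  x = 7: rhs = 3, matching y values: 7, 16 (2 points).
  x = 8: rhs = 4, matching y values: 2, 21 (2 points).
  x = 9: rhs = 7, matching y values: none (0 points).
  x = 10: rhs = 18, matching y values: 8, 15 (2 points).
  x = 11: rhs = 20, matching y values: none (0 points).
  x = 12: rhs = 19, matching y values: none (0 points).
  x = 13: rhs = 21, matching y values: none (0 points).
  x = 14: rhs = 9, matching y values: 3, 20 (2 points).
  x = 15: rhs = 12, matching y values: 9, 14 (2 points).
  x = 16: rhs = 13, matching y values: 6, 17 (2 points).
  x = 17: rhs = 18, matching y values: 8, 15 (2 points).
  x = 18: rhs = 10, matching y values: none (0 points).
  x = 19: rhs = 18, matching y values: 8, 15 (2 points).
  x = 20: rhs = 2, matching y values: 5, 18 (2 points).
  x = 21: rhs = 14, matching y values: none (0 points).
  x = 22: rhs = 14, matching y values: none (0 points).
Total affine count: 26.
Full point count |E(F_23)| = 26 + 1 = 27.
Hasse bound: |27 − (23+1)| = |3| = 3 ≤ 2√23 ≈ 9.5917 ✓.


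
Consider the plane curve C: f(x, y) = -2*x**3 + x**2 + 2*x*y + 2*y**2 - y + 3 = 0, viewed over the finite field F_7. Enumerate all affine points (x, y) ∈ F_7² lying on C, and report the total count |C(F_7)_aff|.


Affine F_7-points: {(2, 4), (2, 5), (3, 0), (3, 1), (4, 3), (4, 4), (5, 2), (5, 4)}; count = 8.

For each of the 49 pairs (x, y) ∈ F_7², evaluate f(x, y) mod 7. Record the zeros.
  x = 0: [0↦3, 1↦4, 2↦2, 3↦4, 4↦3, 5↦6, 6↦6]  zeros at y ∈ ∅
  x = 1: [0↦2, 1↦5, 2↦5, 3↦2, 4↦3, 5↦1, 6↦3]  zeros at y ∈ ∅
  x = 2: [0↦5, 1↦3, 2↦5, 3↦4, 4↦0, 5↦0, 6↦4]  zeros at y ∈ {4, 5}
  x = 3: [0↦0, 1↦0, 2↦4, 3↦5, 4↦3, 5↦5, 6↦4]  zeros at y ∈ {0, 1}
  x = 4: [0↦3, 1↦5, 2↦4, 3↦0, 4↦0, 5↦4, 6↦5]  zeros at y ∈ {3, 4}
  x = 5: [0↦2, 1↦6, 2↦0, 3↦5, 4↦0, 5↦6, 6↦2]  zeros at y ∈ {2, 4}
  x = 6: [0↦6, 1↦5, 2↦1, 3↦1, 4↦5, 5↦6, 6↦4]  zeros at y ∈ ∅
Collecting zeros: affine points = {(2, 4), (2, 5), (3, 0), (3, 1), (4, 3), (4, 4), (5, 2), (5, 4)}.
Total count |C(F_7)_aff| = 8.


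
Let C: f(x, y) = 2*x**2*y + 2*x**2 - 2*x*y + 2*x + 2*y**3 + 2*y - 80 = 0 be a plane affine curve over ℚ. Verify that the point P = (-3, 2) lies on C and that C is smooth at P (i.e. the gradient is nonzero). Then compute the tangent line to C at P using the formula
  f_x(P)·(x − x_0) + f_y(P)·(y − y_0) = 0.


Tangent line at P: -38*x + 50*y - 214 = 0.

Step 1: f(-3, 2) = 0, so P lies on C.
Step 2: partial derivatives
  f_x(x, y) = 4*x*y + 4*x - 2*y + 2, f_y(x, y) = 2*x**2 - 2*x + 6*y**2 + 2.
  f_x(P) = -38, f_y(P) = 50 (gradient nonzero, so P is smooth).
Step 3: tangent line at P: -38·(x − -3) + 50·(y − 2) = 0.
Expanding: -38*x + 50*y - 214 = 0.


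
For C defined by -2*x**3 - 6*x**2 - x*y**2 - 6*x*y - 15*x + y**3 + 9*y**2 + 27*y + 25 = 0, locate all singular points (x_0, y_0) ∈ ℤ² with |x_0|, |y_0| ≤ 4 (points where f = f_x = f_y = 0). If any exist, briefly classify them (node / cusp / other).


Singular points: {(-1, -3)}; classification: cusp.

Compute partial derivatives:
  f_x = -6*x**2 - 12*x - y**2 - 6*y - 15.
  f_y = -2*x*y - 6*x + 3*y**2 + 18*y + 27.
Scan x_0 ∈ {−4, ..., 4}. For each x_0, f_y(x_0, y) is a polynomial in y; find its integer roots y ∈ {−4, ..., 4}, then test f_x and f at those candidates.
  x = -4: f_y(-4, y) = 3*y**2 + 26*y + 51; vanishes at y ∈ {-3}. (-4, -3): f_x = -54 ≠ 0.
  x = -3: f_y(-3, y) = 3*y**2 + 24*y + 45; vanishes at y ∈ {-3}. (-3, -3): f_x = -24 ≠ 0.
  x = -2: f_y(-2, y) = 3*y**2 + 22*y + 39; vanishes at y ∈ {-3}. (-2, -3): f_x = -6 ≠ 0.
  x = -1: f_y(-1, y) = 3*y**2 + 20*y + 33; vanishes at y ∈ {-3}. (-1, -3): f_x = 0, f = 0 — SINGULAR.
  x = 0: f_y(0, y) = 3*y**2 + 18*y + 27; vanishes at y ∈ {-3}. (0, -3): f_x = -6 ≠ 0.
  x = 1: f_y(1, y) = 3*y**2 + 16*y + 21; vanishes at y ∈ {-3}. (1, -3): f_x = -24 ≠ 0.
  x = 2: f_y(2, y) = 3*y**2 + 14*y + 15; vanishes at y ∈ {-3}. (2, -3): f_x = -54 ≠ 0.
  x = 3: f_y(3, y) = 3*y**2 + 12*y + 9; vanishes at y ∈ {-3, -1}. (3, -3): f_x = -96 ≠ 0; (3, -1): f_x = -100 ≠ 0.
  x = 4: f_y(4, y) = 3*y**2 + 10*y + 3; vanishes at y ∈ {-3}. (4, -3): f_x = -150 ≠ 0.
Only singular point on the grid: (-1, -3).
Classify: substitute x = -1 + u, y = -3 + v and expand: f = -2*u**3 - u*v**2 + v**3 + v**2.
No constant or linear terms (consistent with a singular point). Quadratic part: v**2. Cubic part: -2*u**3 - u*v**2 + v**3.
The quadratic part v**2 is a perfect square, so there is a single (double) tangent line v = 0, i.e. y = -3. Restricting the cubic part to that line (v = 0) leaves -2*u**3 ≠ 0, so f is not divisible by v and the branch is v² ≈ 2*u**3 to lowest order — this is a cusp.
Classification: cusp.


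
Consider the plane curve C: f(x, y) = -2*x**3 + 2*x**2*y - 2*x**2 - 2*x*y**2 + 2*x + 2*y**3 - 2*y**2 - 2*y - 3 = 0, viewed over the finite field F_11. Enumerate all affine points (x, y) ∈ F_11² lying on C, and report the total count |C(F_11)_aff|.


Affine F_11-points: {(0, 5), (1, 10), (2, 4), (5, 4), (6, 0), (7, 4), (7, 6), (7, 9), (8, 3), (9, 1), (10, 2)}; count = 11.

For each of the 121 pairs (x, y) ∈ F_11², evaluate f(x, y) mod 11. Record the zeros.
  x = 0: [0↦8, 1↦6, 2↦1, 3↦5, 4↦8, 5↦0, 6↦4, 7↦10, 8↦8, 9↦10, 10↦6]  zeros at y ∈ {5}
  x = 1: [0↦6, 1↦4, 2↦6, 3↦2, 4↦4, 5↦2, 6↦8, 7↦1, 8↦4, 9↦7, 10↦0]  zeros at y ∈ {10}
  x = 2: [0↦10, 1↦1, 2↦3, 3↦6, 4↦0, 5↦8, 6↦9, 7↦4, 8↦5, 9↦2, 10↦7]  zeros at y ∈ {4}
  x = 3: [0↦8, 1↦7, 2↦2, 3↦5, 4↦6, 5↦6, 6↦6, 7↦7, 8↦10, 9↦5, 10↦4]  zeros at y ∈ ∅
  x = 4: [0↦10, 1↦10, 2↦2, 3↦9, 4↦10, 5↦6, 6↦9, 7↦9, 8↦7, 9↦4, 10↦1]  zeros at y ∈ ∅
  x = 5: [0↦4, 1↦9, 2↦2, 3↦6, 4↦0, 5↦7, 6↦6, 7↦9, 8↦6, 9↦9, 10↦8]  zeros at y ∈ {4}
  x = 6: [0↦0, 1↦3, 2↦1, 3↦6, 4↦8, 5↦8, 6↦7, 7↦6, 8↦6, 9↦8, 10↦2]  zeros at y ∈ {0}
  x = 7: [0↦8, 1↦2, 2↦9, 3↦8, 4↦0, 5↦8, 6↦0, 7↦10, 8↦6, 9↦0, 10↦4]  zeros at y ∈ {4, 6, 9}
  x = 8: [0↦5, 1↦5, 2↦3, 3↦0, 4↦8, 5↦6, 6↦6, 7↦9, 8↦5, 9↦6, 10↦2]  zeros at y ∈ {3}
  x = 9: [0↦1, 1↦0, 2↦4, 3↦3, 4↦9, 5↦1, 6↦2, 7↦2, 8↦2, 9↦3, 10↦6]  zeros at y ∈ {1}
  x = 10: [0↦6, 1↦8, 2↦0, 3↦5, 4↦2, 5↦3, 6↦9, 7↦10, 8↦7, 9↦1, 10↦4]  zeros at y ∈ {2}
Collecting zeros: affine points = {(0, 5), (1, 10), (2, 4), (5, 4), (6, 0), (7, 4), (7, 6), (7, 9), (8, 3), (9, 1), (10, 2)}.
Total count |C(F_11)_aff| = 11.


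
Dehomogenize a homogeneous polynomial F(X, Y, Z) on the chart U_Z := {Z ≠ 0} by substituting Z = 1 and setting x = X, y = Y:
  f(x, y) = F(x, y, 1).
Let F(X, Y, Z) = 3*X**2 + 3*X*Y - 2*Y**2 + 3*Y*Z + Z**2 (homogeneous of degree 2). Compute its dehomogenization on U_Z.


f(x, y) = 3*x**2 + 3*x*y - 2*y**2 + 3*y + 1

On U_Z we set Z = 1. Each monomial c·X^i·Y^j·Z^k in F becomes c·x^i·y^j·1^k = c·x^i·y^j.
Substituting Z = 1: F(X, Y, 1) = 3*x**2 + 3*x*y - 2*y**2 + 3*y + 1.
Note: deg(f) ≤ deg(F) = 2; strict inequality happens when F is divisible by Z (lost terms).


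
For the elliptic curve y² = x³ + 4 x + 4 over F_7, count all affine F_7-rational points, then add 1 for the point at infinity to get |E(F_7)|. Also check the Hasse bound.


Affine points = {(0, 2), (0, 5), (1, 3), (1, 4), (3, 1), (3, 6), (4, 0), (5, 3), (5, 4)}; affine count = 9; |E(F_7)| = 10.

Discriminant check: Δ ∝ 4a³ + 27b² = 4·4³ + 27·4² = 4·64 + 27·16 ≡ 2 (mod 7). Nonzero ⇒ E is nonsingular.
For each x ∈ F_7, compute rhs = x³ + 4·x + 4 mod 7, then count y ∈ F_7 with y² ≡ rhs.
  x = 0: rhs = 4, matching y values: 2, 5 (2 points).
  x = 1: rhs = 2, matching y values: 3, 4 (2 points).
  x = 2: rhs = 6, matching y values: none (0 points).
  x = 3: rhs = 1, matching y values: 1, 6 (2 points).
  x = 4: rhs = 0, matching y values: 0 (1 points).
  x = 5: rhs = 2, matching y values: 3, 4 (2 points).
  x = 6: rhs = 6, matching y values: none (0 points).
Total affine count: 9.
Full point count |E(F_7)| = 9 + 1 = 10.
Hasse bound: |10 − (7+1)| = |2| = 2 ≤ 2√7 ≈ 5.2915 ✓.


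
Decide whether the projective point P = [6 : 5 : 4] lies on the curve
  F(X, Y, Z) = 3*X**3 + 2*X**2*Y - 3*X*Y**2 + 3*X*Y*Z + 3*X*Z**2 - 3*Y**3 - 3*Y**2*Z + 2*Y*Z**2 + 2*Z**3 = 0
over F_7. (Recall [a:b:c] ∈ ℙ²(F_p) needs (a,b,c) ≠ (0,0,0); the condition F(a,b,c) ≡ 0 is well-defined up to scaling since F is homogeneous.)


F(6,5,4) ≡ 0 (mod 7); P is on the curve.

Evaluate F(6, 5, 4) term-by-term (mod 7).
  3*X**3 ↦ 3·216·1·1 = 648
  2*X**2*Y ↦ 2·36·5·1 = 360
  -3*X*Y**2 ↦ -3·6·25·1 = -450
  3*X*Y*Z ↦ 3·6·5·4 = 360
  3*X*Z**2 ↦ 3·6·1·16 = 288
  -3*Y**3 ↦ -3·1·125·1 = -375
  -3*Y**2*Z ↦ -3·1·25·4 = -300
  2*Y*Z**2 ↦ 2·1·5·16 = 160
  2*Z**3 ↦ 2·1·1·64 = 128
Sum: F(6, 5, 4) = (648) + (360) + (-450) + (360) + (288) + (-375) + (-300) + (160) + (128) = 819.
Reducing mod 7: 819 ≡ 0 (mod 7).
Since F(a, b, c) ≡ 0 (mod 7), P lies on the curve.
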